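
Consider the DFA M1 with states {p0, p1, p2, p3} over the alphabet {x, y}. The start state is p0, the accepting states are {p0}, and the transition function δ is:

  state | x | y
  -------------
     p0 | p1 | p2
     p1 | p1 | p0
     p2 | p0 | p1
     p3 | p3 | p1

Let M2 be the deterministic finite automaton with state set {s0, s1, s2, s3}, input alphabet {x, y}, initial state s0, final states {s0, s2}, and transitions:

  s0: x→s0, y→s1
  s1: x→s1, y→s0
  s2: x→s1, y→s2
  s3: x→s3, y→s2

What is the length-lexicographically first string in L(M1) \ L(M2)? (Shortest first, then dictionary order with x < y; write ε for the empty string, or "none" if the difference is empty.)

The string xy is accepted by M1 but not by M2.
No shorter string lies in the difference, and xy is the lexicographically first length-2 string in L(M1) \ L(M2).

xy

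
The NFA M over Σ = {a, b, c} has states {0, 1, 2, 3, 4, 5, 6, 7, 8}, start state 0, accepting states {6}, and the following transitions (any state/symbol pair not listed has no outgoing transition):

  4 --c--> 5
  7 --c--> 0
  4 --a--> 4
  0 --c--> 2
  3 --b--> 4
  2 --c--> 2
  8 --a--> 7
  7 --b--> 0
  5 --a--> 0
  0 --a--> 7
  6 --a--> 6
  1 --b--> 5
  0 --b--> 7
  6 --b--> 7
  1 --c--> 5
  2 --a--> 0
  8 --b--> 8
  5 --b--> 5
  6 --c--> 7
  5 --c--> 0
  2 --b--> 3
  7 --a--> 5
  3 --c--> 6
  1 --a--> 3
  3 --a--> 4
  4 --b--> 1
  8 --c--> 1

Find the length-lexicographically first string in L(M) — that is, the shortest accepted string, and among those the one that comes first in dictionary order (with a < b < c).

cbc

A breadth-first search from 0 reaches an accepting state first via the path 0 → 2 → 3 → 6 on input cbc.
No string of length < 3 is accepted (BFS exhausts all shorter strings without reaching an accepting state), and cbc is the lexicographically least accepting string of length 3.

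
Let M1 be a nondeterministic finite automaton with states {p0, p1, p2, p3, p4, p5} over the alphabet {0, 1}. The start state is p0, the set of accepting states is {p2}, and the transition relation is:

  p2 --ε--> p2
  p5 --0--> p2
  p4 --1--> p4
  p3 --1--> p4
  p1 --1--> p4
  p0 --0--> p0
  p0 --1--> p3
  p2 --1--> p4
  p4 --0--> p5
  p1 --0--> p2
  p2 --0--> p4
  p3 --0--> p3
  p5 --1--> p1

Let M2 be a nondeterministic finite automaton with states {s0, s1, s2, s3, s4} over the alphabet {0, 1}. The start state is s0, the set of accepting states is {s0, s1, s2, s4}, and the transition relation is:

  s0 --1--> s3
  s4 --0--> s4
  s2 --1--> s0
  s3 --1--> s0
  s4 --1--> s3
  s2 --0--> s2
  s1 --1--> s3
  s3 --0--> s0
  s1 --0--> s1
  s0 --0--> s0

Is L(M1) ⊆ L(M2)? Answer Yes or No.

Yes

Exploring the product automaton M1 × M2 from the start pair (p0, s0), following both machines on each input symbol, reaches 8 state pairs: (p0, s0), (p3, s3), (p3, s0), (p4, s0), (p4, s3), (p5, s0), (p2, s0), (p1, s3).
M1 accepts in {p2} and M2 accepts in {s0, s1, s2, s4}. The reachable pairs whose M1-component is accepting are (p2, s0); in each of them the M2-component is accepting too, so the product for L(M1) \ L(M2) (M1-component accepting, M2-component rejecting) has no reachable accepting pair and the difference is empty.
Hence every string in L(M1) is also in L(M2).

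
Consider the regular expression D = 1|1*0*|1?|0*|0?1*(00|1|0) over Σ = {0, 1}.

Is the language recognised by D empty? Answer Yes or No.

The empty string ε matches the expression, so it belongs to L(D).
Since L(D) contains at least one string, it is not empty.

No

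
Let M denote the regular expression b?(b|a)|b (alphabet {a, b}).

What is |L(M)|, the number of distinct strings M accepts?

The expression has no Kleene star, so L(M) is finite. Expanding the alternatives gives {a, b, ba, bb}.
That is 2 of length 1, 2 of length 2: 4 strings in all.

4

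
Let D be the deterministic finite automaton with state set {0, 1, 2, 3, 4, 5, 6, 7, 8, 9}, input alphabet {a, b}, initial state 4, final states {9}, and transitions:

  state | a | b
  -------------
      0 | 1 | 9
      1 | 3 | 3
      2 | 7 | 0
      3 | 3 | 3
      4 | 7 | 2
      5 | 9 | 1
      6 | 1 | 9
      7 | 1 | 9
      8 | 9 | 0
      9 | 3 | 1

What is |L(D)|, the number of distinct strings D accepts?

3

The useful subgraph on states {0, 2, 4, 7, 9} is acyclic, so L(D) is finite; the longest accepting path visits 4 useful states, giving maximum string length 3.
Counting accepting paths from 4 by length: 1 of length 2, 2 of length 3. Total 3.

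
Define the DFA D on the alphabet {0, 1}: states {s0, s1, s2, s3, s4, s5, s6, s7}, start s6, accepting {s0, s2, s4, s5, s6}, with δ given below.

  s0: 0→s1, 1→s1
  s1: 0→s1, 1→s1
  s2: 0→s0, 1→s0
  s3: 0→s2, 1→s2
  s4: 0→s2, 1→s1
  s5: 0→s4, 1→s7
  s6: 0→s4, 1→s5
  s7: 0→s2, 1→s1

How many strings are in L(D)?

13

The useful subgraph on states {s0, s2, s4, s5, s6, s7} is acyclic, so L(D) is finite; the longest accepting path visits 5 useful states, giving maximum string length 4.
Counting accepting paths from s6 by length: 1 of length 0, 2 of length 1, 2 of length 2, 4 of length 3, 4 of length 4. Total 13.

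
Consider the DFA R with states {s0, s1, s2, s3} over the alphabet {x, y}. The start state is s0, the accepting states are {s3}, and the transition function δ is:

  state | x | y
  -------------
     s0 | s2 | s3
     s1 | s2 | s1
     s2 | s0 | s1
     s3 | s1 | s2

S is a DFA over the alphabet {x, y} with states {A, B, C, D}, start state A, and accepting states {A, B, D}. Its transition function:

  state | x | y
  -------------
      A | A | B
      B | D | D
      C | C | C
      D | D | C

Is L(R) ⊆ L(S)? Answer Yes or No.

No

The string yyxy is in L(R) but not in L(S).
So L(R) ⊄ L(S).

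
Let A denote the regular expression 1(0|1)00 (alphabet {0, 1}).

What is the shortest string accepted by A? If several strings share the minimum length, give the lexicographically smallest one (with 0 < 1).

1000

By inspection of the expression, no string of length less than 4 matches, and 1000 is the lexicographically first match of length 4.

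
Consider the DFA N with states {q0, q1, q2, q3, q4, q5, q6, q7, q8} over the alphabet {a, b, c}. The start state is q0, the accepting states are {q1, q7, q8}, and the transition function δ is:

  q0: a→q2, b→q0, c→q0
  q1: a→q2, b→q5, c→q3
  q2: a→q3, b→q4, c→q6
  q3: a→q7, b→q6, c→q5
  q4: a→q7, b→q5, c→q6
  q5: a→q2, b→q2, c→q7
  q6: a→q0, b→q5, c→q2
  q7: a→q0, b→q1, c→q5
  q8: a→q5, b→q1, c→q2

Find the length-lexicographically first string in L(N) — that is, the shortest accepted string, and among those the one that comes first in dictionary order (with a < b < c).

A breadth-first search from q0 reaches an accepting state first via the path q0 → q2 → q3 → q7 on input aaa.
No string of length < 3 is accepted (BFS exhausts all shorter strings without reaching an accepting state), and aaa is the lexicographically least accepting string of length 3.

aaa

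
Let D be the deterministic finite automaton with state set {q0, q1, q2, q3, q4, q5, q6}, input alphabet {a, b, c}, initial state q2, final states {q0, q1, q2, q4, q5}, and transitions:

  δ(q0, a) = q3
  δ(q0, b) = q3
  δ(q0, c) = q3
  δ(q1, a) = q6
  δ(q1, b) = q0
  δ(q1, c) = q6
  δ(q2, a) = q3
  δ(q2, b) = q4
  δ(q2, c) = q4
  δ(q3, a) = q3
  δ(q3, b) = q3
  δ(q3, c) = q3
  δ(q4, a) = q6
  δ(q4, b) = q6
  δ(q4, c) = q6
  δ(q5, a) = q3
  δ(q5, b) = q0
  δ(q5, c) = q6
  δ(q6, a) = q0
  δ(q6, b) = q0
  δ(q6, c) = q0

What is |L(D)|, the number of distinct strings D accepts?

21

The useful subgraph on states {q0, q2, q4, q6} is acyclic, so L(D) is finite; the longest accepting path visits 4 useful states, giving maximum string length 3.
Counting accepting paths from q2 by length: 1 of length 0, 2 of length 1, 18 of length 3. Total 21.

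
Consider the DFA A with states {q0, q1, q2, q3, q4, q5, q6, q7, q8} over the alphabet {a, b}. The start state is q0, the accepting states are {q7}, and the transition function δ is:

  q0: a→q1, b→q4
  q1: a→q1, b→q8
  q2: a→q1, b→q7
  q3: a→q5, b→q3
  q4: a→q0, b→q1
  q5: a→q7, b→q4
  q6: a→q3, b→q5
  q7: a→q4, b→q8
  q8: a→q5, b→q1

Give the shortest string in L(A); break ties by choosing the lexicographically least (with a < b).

A breadth-first search from q0 reaches an accepting state first via the path q0 → q1 → q8 → q5 → q7 on input abaa.
No string of length < 4 is accepted (BFS exhausts all shorter strings without reaching an accepting state), and abaa is the lexicographically least accepting string of length 4.

abaa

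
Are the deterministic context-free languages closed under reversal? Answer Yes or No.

L = {c bⁿaⁿ : n≥0} ∪ {d b²ⁿaⁿ : n≥0} is a DCFL: the first symbol tells a deterministic PDA whether to pop one or two b's per a. Its reversal Lᴿ = {aⁿbⁿ c : n≥0} ∪ {aⁿb²ⁿ d : n≥0} is not. DCFLs are closed under right quotient by regular languages, and Lᴿ/{c, d} = {aⁿbⁿ : n≥0} ∪ {aⁿb²ⁿ : n≥0} — the standard context-free language accepted by no deterministic PDA (intuitively the machine would have to commit to a b-to-a ratio before the distinguishing marker arrives; formally, a DPDA for it would have a single run on aⁿb²ⁿ, accepting after the prefix aⁿbⁿ and accepting again after n more b's; an ordinary PDA that simulates it on a's and b's and, at any moment when it is accepting, may switch to reading only a fresh letter e while feeding each e to the simulation as a b, would accept aⁱbʲeᵏ (k≥1) exactly when both aⁱbʲ and aⁱbʲ⁺ᵏ are in the language, i.e. its language intersected with the regular set a*b*e⁺ would be exactly {aⁿbⁿeⁿ : n≥1} — impossible, since context-free languages are closed under intersection with regular sets and {aⁿbⁿeⁿ} is not context-free). So Lᴿ cannot be a DCFL.

No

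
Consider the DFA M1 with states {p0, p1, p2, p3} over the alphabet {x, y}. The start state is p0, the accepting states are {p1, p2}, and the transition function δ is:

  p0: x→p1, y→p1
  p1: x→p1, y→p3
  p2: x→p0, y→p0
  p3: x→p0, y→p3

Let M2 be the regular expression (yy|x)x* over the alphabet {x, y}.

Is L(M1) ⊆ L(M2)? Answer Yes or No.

The string y is in L(M1) but not in L(M2).
So L(M1) ⊄ L(M2).

No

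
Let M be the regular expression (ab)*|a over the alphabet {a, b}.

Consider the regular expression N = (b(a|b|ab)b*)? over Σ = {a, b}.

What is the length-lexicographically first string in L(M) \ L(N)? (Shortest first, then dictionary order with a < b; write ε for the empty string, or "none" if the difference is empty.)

The string a is accepted by M but not by N.
No shorter string lies in the difference, and a is the lexicographically first length-1 string in L(M) \ L(N).

a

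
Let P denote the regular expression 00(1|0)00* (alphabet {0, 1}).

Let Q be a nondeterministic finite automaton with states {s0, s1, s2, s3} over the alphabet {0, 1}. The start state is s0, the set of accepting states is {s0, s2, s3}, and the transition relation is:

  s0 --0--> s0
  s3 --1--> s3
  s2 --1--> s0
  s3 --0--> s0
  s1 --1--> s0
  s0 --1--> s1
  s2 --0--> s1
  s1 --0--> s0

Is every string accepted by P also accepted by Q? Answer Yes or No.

Yes

Converting the expression P to a DFA (subset construction, then merging equivalent states) gives the minimal DFA with states {p0, p1, p2, p3, p4, p5}, start state p0, accepting states {p5} and transitions p0: 0→p1, 1→p2; p1: 0→p3, 1→p2; p2: 0→p2, 1→p2; p3: 0→p4, 1→p4; p4: 0→p5, 1→p2; p5: 0→p5, 1→p2.
Exploring the product automaton P × Q from the start pair (p0, s0), following both machines on each input symbol, reaches 8 state pairs: (p0, s0), (p1, s0), (p2, s1), (p3, s0), (p2, s0), (p4, s0), (p4, s1), (p5, s0).
P accepts in {p5} and Q accepts in {s0, s2, s3}. The reachable pairs whose P-component is accepting are (p5, s0); in each of them the Q-component is accepting too, so the product for L(P) \ L(Q) (P-component accepting, Q-component rejecting) has no reachable accepting pair and the difference is empty.
Hence every string in L(P) is also in L(Q).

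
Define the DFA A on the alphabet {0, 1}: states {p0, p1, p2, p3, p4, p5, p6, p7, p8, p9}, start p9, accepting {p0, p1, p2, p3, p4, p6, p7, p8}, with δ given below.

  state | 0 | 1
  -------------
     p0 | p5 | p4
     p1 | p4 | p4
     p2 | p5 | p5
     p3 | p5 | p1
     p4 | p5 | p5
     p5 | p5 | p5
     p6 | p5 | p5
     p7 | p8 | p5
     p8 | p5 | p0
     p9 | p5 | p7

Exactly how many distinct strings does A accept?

The useful subgraph on states {p0, p4, p7, p8, p9} is acyclic, so L(A) is finite; the longest accepting path visits 5 useful states, giving maximum string length 4.
Counting accepting paths from p9 by length: 1 of length 1, 1 of length 2, 1 of length 3, 1 of length 4. Total 4.

4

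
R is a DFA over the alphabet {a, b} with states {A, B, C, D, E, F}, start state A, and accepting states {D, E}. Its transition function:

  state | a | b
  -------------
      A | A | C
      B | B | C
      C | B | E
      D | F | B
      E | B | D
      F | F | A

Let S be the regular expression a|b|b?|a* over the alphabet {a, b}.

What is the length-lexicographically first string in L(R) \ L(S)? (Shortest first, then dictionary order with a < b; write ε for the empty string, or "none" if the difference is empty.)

The string bb is accepted by R but not by S.
No shorter string lies in the difference, and bb is the lexicographically first length-2 string in L(R) \ L(S).

bb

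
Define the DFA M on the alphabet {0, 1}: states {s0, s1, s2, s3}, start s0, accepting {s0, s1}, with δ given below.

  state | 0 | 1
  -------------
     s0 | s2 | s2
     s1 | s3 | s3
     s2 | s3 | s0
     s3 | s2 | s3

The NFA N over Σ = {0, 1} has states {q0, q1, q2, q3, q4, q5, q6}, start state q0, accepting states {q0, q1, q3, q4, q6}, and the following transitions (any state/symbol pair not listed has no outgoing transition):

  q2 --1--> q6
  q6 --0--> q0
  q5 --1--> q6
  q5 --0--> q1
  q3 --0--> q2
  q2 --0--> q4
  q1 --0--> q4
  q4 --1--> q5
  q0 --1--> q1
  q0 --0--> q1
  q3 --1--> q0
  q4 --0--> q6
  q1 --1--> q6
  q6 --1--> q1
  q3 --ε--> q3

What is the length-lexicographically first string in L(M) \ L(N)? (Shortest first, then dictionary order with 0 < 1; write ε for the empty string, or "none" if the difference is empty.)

000101

The string 000101 is accepted by M but not by N.
No shorter string lies in the difference, and 000101 is the lexicographically first length-6 string in L(M) \ L(N).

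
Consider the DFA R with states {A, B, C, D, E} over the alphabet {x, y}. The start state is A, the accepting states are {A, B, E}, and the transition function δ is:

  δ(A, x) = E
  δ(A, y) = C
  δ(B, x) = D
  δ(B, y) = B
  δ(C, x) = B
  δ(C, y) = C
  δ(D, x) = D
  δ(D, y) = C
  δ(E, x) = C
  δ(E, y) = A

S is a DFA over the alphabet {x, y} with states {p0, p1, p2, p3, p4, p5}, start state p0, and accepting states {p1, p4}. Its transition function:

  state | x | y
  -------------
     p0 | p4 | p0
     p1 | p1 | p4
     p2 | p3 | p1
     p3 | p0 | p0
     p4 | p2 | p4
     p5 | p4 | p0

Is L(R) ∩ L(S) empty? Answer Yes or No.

The string x is accepted by both R and S.
Hence L(R) ∩ L(S) ≠ ∅.

No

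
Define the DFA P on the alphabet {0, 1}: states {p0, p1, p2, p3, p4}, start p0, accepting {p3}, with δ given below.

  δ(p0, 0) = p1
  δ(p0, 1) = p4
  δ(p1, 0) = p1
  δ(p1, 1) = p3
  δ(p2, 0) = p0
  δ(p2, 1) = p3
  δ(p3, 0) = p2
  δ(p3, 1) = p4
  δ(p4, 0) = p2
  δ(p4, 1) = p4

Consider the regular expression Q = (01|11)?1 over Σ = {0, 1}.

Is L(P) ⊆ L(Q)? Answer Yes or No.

The string 01 is in L(P) but not in L(Q).
So L(P) ⊄ L(Q).

No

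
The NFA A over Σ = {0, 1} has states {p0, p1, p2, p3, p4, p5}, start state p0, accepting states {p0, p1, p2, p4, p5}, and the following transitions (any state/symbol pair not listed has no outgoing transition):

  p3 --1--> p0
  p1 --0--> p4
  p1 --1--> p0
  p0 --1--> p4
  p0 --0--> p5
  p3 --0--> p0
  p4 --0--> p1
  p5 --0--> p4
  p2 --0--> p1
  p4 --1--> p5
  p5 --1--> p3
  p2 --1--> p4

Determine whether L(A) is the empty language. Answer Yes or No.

No

The empty string ε is accepted: the run p0 ends in the accepting state p0.
Since at least one string is accepted, L(A) is not empty.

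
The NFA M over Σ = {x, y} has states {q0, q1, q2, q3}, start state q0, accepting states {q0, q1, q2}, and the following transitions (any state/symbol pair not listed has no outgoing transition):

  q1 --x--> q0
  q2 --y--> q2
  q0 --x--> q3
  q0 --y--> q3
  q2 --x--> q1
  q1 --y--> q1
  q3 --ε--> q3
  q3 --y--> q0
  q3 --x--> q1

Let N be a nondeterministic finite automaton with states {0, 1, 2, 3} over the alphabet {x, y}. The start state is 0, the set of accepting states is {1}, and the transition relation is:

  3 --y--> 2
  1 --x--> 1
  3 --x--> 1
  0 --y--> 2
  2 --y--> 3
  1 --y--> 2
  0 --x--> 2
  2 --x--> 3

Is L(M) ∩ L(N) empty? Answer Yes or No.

The string xxx is accepted by both M and N.
Hence L(M) ∩ L(N) ≠ ∅.

No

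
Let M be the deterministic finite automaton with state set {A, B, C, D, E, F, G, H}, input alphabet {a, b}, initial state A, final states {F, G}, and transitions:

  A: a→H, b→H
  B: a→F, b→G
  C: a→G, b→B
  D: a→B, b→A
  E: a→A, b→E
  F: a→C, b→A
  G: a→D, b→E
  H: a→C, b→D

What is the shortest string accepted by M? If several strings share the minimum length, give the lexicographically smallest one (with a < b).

A breadth-first search from A reaches an accepting state first via the path A → H → C → G on input aaa.
No string of length < 3 is accepted (BFS exhausts all shorter strings without reaching an accepting state), and aaa is the lexicographically least accepting string of length 3.

aaa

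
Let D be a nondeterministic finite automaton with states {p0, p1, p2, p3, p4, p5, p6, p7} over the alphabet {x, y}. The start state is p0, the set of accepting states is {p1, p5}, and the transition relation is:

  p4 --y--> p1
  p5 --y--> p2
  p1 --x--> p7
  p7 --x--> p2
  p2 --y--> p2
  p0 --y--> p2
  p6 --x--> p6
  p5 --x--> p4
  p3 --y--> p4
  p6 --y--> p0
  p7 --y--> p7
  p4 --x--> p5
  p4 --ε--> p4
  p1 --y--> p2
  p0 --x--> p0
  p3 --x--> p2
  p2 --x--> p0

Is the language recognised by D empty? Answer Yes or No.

The states reachable from the start state are {p0, p2}.
None of the accepting states {p1, p5} is reachable, so no string is accepted and L(D) = ∅.

Yes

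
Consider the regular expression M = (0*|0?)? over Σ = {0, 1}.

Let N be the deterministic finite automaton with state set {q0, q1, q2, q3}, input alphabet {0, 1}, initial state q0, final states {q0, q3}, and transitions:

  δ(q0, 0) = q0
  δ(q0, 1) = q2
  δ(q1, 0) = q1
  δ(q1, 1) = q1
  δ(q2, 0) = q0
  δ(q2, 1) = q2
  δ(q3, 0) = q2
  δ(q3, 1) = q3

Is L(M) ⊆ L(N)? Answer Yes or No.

Converting the expression M to a DFA (subset construction, then merging equivalent states) gives the minimal DFA with states {m0, m1}, start state m0, accepting states {m0} and transitions m0: 0→m0, 1→m1; m1: 0→m1, 1→m1.
Exploring the product automaton M × N from the start pair (m0, q0), following both machines on each input symbol, reaches 3 state pairs: (m0, q0), (m1, q2), (m1, q0).
M accepts in {m0} and N accepts in {q0, q3}. The reachable pairs whose M-component is accepting are (m0, q0); in each of them the N-component is accepting too, so the product for L(M) \ L(N) (M-component accepting, N-component rejecting) has no reachable accepting pair and the difference is empty.
Hence every string in L(M) is also in L(N).

Yes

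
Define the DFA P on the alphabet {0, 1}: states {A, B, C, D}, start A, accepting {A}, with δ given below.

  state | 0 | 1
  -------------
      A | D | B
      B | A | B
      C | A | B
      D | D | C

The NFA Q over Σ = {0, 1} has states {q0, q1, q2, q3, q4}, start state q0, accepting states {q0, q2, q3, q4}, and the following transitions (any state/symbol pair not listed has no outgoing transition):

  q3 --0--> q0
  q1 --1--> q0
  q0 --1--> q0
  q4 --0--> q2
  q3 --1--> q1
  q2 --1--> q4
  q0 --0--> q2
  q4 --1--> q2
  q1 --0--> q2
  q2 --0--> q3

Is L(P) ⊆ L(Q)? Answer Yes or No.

Exploring the product automaton P × Q from the start pair (A, q0), following both machines on each input symbol, reaches 13 state pairs: (A, q0), (D, q2), (B, q0), (D, q3), (C, q4), (A, q2), (D, q0), (C, q1), (B, q2), (B, q4), (C, q0), (A, q3), (B, q1).
P accepts in {A} and Q accepts in {q0, q2, q3, q4}. The reachable pairs whose P-component is accepting are (A, q0), (A, q2), (A, q3); in each of them the Q-component is accepting too, so the product for L(P) \ L(Q) (P-component accepting, Q-component rejecting) has no reachable accepting pair and the difference is empty.
Hence every string in L(P) is also in L(Q).

Yes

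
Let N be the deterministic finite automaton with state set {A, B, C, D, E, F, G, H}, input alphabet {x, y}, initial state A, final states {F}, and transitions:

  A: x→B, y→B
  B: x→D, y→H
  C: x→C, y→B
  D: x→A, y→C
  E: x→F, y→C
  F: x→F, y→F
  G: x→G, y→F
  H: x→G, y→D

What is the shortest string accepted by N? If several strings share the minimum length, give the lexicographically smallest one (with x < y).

A breadth-first search from A reaches an accepting state first via the path A → B → H → G → F on input xyxy.
No string of length < 4 is accepted (BFS exhausts all shorter strings without reaching an accepting state), and xyxy is the lexicographically least accepting string of length 4.

xyxy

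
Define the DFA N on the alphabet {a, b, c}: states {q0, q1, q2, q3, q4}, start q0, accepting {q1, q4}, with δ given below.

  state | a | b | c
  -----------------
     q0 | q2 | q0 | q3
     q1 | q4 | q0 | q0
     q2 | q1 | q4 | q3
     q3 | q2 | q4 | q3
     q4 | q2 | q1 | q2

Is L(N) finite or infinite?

State q0 is reachable from the start and can reach an accepting state, and it lies on the cycle q0 → q0.
Traversing that cycle any number of times yields accepted strings of unbounded length, so the language is infinite.

infinite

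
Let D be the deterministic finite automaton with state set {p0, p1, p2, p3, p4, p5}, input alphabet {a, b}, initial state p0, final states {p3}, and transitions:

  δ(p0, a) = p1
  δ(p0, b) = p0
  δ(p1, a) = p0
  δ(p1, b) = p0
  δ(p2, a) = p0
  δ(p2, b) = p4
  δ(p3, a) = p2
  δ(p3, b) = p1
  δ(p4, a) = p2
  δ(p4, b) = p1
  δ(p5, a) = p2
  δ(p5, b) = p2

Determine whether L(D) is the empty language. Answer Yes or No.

Yes

The states reachable from the start state are {p0, p1}.
None of the accepting states {p3} is reachable, so no string is accepted and L(D) = ∅.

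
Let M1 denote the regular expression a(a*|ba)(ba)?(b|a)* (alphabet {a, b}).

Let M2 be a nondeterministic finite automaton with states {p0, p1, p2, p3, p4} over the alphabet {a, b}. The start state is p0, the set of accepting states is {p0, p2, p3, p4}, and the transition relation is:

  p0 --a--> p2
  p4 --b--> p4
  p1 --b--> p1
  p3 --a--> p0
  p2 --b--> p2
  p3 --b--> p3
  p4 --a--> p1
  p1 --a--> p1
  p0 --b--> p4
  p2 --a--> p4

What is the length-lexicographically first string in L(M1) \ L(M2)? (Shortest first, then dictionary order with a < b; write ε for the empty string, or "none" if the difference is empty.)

The string aaa is accepted by M1 but not by M2.
No shorter string lies in the difference, and aaa is the lexicographically first length-3 string in L(M1) \ L(M2).

aaa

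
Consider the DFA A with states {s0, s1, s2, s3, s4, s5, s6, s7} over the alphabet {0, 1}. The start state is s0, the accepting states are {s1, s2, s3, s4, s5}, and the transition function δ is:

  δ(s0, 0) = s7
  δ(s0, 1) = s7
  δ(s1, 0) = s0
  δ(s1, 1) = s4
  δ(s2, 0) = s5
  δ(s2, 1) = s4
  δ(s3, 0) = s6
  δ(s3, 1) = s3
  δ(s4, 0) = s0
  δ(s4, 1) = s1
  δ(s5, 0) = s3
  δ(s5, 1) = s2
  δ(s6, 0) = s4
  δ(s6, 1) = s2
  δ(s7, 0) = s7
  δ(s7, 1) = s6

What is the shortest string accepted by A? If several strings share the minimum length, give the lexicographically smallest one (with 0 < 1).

A breadth-first search from s0 reaches an accepting state first via the path s0 → s7 → s6 → s4 on input 010.
No string of length < 3 is accepted (BFS exhausts all shorter strings without reaching an accepting state), and 010 is the lexicographically least accepting string of length 3.

010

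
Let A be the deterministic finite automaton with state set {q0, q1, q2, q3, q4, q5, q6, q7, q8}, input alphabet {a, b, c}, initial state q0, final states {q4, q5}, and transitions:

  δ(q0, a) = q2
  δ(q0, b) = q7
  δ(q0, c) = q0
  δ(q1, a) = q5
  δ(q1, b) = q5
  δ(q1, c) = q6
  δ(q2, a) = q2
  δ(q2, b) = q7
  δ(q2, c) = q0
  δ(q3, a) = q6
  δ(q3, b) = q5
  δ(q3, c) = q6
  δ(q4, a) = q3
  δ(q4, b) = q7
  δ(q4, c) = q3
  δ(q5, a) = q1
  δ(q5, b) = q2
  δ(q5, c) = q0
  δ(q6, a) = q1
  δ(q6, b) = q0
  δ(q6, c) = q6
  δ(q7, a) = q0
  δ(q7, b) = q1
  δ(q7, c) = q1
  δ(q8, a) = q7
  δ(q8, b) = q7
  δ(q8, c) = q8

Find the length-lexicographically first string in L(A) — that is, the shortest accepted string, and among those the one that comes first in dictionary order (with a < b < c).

A breadth-first search from q0 reaches an accepting state first via the path q0 → q7 → q1 → q5 on input bba.
No string of length < 3 is accepted (BFS exhausts all shorter strings without reaching an accepting state), and bba is the lexicographically least accepting string of length 3.

bba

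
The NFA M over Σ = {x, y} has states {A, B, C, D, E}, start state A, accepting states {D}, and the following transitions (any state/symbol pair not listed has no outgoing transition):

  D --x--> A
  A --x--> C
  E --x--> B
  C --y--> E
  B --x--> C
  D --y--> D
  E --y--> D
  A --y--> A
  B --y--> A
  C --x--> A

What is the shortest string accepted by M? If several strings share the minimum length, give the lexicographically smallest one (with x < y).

A breadth-first search from A reaches an accepting state first via the path A → C → E → D on input xyy.
No string of length < 3 is accepted (BFS exhausts all shorter strings without reaching an accepting state), and xyy is the lexicographically least accepting string of length 3.

xyy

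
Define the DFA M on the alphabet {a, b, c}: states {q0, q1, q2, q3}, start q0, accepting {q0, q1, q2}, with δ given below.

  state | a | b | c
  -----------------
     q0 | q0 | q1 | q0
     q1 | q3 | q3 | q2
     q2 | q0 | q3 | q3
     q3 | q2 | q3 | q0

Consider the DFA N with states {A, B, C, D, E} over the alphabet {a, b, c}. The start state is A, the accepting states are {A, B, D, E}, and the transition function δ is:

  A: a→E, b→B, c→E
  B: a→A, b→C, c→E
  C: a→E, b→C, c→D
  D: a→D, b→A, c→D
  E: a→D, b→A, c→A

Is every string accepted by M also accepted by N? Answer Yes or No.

Yes

Exploring the product automaton M × N from the start pair (q0, A), following both machines on each input symbol, reaches 13 state pairs: (q0, A), (q0, E), (q1, B), (q0, D), (q1, A), (q3, A), (q3, C), (q2, E), (q3, E), (q3, B), (q2, D), (q2, A), (q3, D).
M accepts in {q0, q1, q2} and N accepts in {A, B, D, E}. The reachable pairs whose M-component is accepting are (q0, A), (q0, E), (q1, B), (q0, D), (q1, A), (q2, E), (q2, D), (q2, A); in each of them the N-component is accepting too, so the product for L(M) \ L(N) (M-component accepting, N-component rejecting) has no reachable accepting pair and the difference is empty.
Hence every string in L(M) is also in L(N).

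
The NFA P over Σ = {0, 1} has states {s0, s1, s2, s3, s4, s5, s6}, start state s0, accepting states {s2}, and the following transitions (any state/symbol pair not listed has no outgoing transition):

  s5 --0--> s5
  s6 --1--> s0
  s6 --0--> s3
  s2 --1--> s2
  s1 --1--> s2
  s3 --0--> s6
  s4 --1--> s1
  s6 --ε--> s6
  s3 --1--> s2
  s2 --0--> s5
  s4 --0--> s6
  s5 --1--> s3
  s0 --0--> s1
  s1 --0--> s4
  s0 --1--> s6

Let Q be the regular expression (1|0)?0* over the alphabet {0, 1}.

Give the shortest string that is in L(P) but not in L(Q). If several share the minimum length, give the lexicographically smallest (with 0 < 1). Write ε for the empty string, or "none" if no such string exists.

The string 01 is accepted by P but not by Q.
No shorter string lies in the difference, and 01 is the lexicographically first length-2 string in L(P) \ L(Q).

01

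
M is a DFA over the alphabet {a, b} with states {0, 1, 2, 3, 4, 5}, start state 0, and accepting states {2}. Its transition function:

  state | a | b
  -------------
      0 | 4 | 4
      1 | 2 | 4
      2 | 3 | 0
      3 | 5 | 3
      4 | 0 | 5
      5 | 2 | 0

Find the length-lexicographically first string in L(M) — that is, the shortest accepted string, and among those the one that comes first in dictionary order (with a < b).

aba

A breadth-first search from 0 reaches an accepting state first via the path 0 → 4 → 5 → 2 on input aba.
No string of length < 3 is accepted (BFS exhausts all shorter strings without reaching an accepting state), and aba is the lexicographically least accepting string of length 3.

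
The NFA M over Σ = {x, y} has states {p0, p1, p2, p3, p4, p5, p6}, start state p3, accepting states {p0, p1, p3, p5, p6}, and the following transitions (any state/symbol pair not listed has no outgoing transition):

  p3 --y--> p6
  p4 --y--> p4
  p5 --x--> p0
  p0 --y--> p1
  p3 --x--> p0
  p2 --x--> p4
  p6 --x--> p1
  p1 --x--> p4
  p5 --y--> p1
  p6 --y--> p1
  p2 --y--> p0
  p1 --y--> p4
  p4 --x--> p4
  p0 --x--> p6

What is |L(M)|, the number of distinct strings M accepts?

The useful subgraph on states {p0, p1, p3, p6} is acyclic, so L(M) is finite; the longest accepting path visits 4 useful states, giving maximum string length 3.
Counting accepting paths from p3 by length: 1 of length 0, 2 of length 1, 4 of length 2, 2 of length 3. Total 9.

9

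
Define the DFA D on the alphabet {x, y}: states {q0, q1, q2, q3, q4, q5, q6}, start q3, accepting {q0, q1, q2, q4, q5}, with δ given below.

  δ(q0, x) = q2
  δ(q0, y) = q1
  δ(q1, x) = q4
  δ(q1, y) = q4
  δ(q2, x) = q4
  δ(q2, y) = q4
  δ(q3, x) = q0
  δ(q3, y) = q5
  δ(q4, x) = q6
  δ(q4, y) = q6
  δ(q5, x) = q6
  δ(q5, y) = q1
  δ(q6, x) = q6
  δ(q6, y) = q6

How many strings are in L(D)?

11

The useful subgraph on states {q0, q1, q2, q3, q4, q5} is acyclic, so L(D) is finite; the longest accepting path visits 4 useful states, giving maximum string length 3.
Counting accepting paths from q3 by length: 2 of length 1, 3 of length 2, 6 of length 3. Total 11.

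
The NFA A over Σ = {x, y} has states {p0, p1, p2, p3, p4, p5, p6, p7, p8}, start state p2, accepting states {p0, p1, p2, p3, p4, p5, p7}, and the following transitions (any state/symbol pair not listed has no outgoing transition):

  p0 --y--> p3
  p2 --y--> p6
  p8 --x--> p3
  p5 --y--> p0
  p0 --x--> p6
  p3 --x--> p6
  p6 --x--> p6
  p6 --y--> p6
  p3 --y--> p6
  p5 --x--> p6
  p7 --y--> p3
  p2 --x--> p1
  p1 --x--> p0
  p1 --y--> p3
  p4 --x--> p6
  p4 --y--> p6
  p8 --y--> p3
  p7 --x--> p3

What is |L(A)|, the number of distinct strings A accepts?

The useful subgraph on states {p0, p1, p2, p3} is acyclic, so L(A) is finite; the longest accepting path visits 4 useful states, giving maximum string length 3.
Counting accepting paths from p2 by length: 1 of length 0, 1 of length 1, 2 of length 2, 1 of length 3. Total 5.

5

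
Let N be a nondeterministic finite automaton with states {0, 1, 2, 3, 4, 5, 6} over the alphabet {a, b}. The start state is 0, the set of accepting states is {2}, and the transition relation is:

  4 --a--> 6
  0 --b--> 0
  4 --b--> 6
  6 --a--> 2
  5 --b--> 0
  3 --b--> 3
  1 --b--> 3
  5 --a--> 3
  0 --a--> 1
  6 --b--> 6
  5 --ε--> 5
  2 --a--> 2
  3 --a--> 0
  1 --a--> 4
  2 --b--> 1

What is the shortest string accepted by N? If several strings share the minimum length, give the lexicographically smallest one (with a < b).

A breadth-first search from 0 reaches an accepting state first via the path 0 → 1 → 4 → 6 → 2 on input aaaa.
No string of length < 4 is accepted (BFS exhausts all shorter strings without reaching an accepting state), and aaaa is the lexicographically least accepting string of length 4.

aaaa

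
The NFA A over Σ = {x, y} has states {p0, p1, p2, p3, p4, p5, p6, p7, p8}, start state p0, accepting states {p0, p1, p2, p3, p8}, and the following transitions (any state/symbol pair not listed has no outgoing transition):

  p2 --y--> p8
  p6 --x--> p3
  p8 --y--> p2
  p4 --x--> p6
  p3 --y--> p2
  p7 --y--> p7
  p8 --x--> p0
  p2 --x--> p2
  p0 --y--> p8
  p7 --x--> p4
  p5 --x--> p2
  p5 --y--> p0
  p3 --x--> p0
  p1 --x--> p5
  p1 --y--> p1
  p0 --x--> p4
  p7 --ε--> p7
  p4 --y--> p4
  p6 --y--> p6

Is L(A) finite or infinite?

infinite

State p0 is reachable from the start and can reach an accepting state, and it lies on the cycle p0 → p8 → p0.
Traversing that cycle any number of times yields accepted strings of unbounded length, so the language is infinite.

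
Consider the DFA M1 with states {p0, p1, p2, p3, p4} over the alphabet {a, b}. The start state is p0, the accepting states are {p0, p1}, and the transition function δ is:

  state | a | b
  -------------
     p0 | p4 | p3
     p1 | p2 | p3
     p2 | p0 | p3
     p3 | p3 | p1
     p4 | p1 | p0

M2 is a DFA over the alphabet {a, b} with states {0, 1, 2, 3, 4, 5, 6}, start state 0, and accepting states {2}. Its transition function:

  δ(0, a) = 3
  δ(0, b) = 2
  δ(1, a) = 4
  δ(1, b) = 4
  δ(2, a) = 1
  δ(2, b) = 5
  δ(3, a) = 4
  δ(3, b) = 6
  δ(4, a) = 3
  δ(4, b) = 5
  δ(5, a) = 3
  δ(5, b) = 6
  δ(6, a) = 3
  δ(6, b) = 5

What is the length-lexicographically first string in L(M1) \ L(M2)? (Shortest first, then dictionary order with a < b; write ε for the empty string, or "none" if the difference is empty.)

The empty string ε is accepted by M1 but not by M2.
Since ε is the unique shortest string, it is the required witness.

ε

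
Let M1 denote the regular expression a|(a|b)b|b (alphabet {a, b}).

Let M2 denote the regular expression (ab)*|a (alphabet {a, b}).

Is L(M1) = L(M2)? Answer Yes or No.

No

The string b is accepted by M1 but rejected by M2.
So L(M1) ≠ L(M2).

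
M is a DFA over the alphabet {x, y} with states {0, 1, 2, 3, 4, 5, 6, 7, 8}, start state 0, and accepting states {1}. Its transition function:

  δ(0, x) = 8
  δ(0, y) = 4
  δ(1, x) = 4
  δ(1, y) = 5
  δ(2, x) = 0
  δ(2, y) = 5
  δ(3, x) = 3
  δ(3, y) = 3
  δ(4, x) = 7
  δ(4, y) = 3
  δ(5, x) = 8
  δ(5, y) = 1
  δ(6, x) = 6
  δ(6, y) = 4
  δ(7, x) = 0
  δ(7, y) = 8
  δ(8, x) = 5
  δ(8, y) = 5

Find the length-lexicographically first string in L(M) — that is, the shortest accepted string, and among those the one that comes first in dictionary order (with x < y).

xxy

A breadth-first search from 0 reaches an accepting state first via the path 0 → 8 → 5 → 1 on input xxy.
No string of length < 3 is accepted (BFS exhausts all shorter strings without reaching an accepting state), and xxy is the lexicographically least accepting string of length 3.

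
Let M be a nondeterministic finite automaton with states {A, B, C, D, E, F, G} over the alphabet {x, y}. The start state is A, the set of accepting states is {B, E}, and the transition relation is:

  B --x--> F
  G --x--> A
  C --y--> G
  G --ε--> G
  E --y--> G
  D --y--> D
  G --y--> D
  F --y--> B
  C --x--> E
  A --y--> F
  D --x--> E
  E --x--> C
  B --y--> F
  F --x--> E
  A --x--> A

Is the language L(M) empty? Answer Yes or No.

The string yx is accepted: the run A → F → E ends in the accepting state E.
Since at least one string is accepted, L(M) is not empty.

No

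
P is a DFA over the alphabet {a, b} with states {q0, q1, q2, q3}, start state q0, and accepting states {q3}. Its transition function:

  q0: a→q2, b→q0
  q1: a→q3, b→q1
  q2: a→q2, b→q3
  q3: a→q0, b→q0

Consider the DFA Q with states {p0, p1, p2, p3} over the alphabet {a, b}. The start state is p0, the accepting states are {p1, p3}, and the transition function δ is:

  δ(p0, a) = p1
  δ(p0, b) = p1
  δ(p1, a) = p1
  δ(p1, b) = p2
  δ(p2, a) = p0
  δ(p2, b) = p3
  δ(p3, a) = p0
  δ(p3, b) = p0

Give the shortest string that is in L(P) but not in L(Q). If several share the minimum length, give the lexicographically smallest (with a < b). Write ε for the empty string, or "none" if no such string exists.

The string ab is accepted by P but not by Q.
No shorter string lies in the difference, and ab is the lexicographically first length-2 string in L(P) \ L(Q).

ab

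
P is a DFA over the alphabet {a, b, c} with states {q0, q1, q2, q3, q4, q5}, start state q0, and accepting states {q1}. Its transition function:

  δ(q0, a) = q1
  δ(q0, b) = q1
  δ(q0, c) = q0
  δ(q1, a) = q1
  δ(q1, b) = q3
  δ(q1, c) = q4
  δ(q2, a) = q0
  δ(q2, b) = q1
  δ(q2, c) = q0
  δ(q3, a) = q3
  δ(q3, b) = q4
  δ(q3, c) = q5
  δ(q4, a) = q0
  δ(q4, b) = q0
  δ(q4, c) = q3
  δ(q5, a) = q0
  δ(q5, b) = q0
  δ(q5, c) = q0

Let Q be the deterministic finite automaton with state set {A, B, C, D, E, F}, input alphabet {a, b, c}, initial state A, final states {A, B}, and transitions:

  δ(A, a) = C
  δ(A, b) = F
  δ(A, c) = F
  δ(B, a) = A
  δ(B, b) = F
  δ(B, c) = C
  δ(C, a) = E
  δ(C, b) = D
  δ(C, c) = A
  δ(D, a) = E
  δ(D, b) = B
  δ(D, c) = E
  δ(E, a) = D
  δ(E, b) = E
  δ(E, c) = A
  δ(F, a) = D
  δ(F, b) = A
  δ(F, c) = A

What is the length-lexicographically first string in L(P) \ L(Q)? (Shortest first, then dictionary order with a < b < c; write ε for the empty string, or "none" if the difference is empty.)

a

The string a is accepted by P but not by Q.
No shorter string lies in the difference, and a is the lexicographically first length-1 string in L(P) \ L(Q).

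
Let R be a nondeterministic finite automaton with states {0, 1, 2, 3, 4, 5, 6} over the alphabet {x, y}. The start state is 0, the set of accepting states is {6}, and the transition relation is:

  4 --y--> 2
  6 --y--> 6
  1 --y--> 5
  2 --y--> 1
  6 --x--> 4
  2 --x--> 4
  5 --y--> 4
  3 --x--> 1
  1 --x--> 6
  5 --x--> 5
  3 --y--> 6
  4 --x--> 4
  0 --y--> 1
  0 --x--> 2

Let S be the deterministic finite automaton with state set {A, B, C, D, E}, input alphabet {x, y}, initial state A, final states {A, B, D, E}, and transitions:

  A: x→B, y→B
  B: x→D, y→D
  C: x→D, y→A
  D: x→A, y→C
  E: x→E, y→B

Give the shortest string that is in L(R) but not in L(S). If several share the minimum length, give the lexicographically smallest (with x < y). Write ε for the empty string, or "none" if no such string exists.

The string yxy is accepted by R but not by S.
No shorter string lies in the difference, and yxy is the lexicographically first length-3 string in L(R) \ L(S).

yxy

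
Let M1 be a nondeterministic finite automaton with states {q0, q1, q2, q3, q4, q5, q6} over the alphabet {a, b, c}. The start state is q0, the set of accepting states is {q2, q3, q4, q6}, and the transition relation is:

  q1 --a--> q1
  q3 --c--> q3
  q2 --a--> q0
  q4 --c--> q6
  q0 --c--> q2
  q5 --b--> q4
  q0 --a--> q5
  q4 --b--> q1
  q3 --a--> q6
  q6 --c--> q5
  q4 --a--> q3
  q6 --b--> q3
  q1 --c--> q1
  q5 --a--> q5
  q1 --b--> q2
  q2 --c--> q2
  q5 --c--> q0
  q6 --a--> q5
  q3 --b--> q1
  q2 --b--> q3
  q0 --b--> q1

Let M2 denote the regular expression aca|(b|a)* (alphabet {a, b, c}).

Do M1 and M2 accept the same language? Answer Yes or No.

The string c is accepted by M1 but rejected by M2.
So L(M1) ≠ L(M2).

No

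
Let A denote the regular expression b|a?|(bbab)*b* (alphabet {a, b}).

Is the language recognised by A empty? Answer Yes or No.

No

The empty string ε matches the expression, so it belongs to L(A).
Since L(A) contains at least one string, it is not empty.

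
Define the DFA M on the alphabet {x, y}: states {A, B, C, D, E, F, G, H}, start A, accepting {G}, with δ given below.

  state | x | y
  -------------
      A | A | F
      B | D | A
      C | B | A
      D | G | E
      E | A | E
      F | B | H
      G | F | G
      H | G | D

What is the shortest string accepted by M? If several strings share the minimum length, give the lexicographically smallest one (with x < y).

A breadth-first search from A reaches an accepting state first via the path A → F → H → G on input yyx.
No string of length < 3 is accepted (BFS exhausts all shorter strings without reaching an accepting state), and yyx is the lexicographically least accepting string of length 3.

yyx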